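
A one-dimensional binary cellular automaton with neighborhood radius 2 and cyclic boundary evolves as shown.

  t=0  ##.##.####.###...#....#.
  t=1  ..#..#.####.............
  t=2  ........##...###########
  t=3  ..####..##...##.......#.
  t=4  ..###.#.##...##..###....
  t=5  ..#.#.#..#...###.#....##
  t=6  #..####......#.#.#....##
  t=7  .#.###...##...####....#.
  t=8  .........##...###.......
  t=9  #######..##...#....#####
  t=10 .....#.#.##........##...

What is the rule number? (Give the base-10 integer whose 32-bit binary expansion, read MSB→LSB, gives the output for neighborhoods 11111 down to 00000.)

1781568705

  [31] ##### => .  t=2,i=15
  [30] ####. => #  t=0,i=8
  [29] ###.# => #  t=0,i=9
  [28] ###.. => .  t=0,i=13
  [27] ##.## => #  t=0,i=2
  [26] ##.#. => .  t=4,i=5
  [25] ##..# => #  t=3,i=6
  [24] ##... => .  t=0,i=14
  [23] #.### => .  t=0,i=6
  [22] #.##. => .  t=0,i=0
  [21] #.#.# => #  t=4,i=6
  [20] #.#.. => #  t=5,i=6
  [19] #..## => .  t=3,i=7
  [18] #..#. => .  t=1,i=4
  [17] #...# => .  t=0,i=15
  [16] #.... => .  t=0,i=19
  [15] .#### => #  t=0,i=7
  [14] .###. => .  t=0,i=12
  [13] .##.# => .  t=0,i=1
  [12] .##.. => #  t=2,i=9
  [11] .#.## => .  t=0,i=23
  [10] .#.#. => #  t=5,i=3
  [9] .#..# => .  t=1,i=3
  [8] .#... => .  t=0,i=18
  [7] ..### => #  t=2,i=13
  [6] ..##. => #  t=2,i=8
  [5] ..#.# => .  t=0,i=22
  [4] ..#.. => .  t=0,i=17
  [3] ...## => .  t=2,i=7
  [2] ...#. => .  t=0,i=16
  [1] ....# => .  t=0,i=20
  [0] ..... => #  t=1,i=13
  bits 01101010001100001001010011000001 = 1781568705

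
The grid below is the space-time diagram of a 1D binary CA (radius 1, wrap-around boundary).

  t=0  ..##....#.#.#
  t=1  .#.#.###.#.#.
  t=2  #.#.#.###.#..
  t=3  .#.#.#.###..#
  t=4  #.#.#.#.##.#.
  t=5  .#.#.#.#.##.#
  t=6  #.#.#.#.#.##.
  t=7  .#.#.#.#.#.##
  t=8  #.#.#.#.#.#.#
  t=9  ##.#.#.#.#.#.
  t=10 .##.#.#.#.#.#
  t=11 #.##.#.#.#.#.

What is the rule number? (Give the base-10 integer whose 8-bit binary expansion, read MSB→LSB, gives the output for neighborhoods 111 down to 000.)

  [7] ### => #  t=1,i=6
  [6] ##. => #  t=0,i=3
  [5] #.# => #  t=0,i=9
  [4] #.. => .  t=0,i=0
  [3] .## => .  t=0,i=2
  [2] .#. => .  t=0,i=8
  [1] ..# => #  t=0,i=1
  [0] ... => #  t=0,i=5
  bits 11100011 = 227

227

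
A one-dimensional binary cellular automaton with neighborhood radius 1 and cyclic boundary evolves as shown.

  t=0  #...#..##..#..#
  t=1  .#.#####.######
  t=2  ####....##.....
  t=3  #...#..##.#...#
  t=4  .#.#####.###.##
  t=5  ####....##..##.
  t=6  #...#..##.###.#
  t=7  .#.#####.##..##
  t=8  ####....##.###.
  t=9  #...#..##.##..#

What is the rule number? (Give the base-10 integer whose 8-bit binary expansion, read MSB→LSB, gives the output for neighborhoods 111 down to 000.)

62

  nb ###: next=.  (t=1,i=4, bit7=0)
  nb ##.: next=.  (t=0,i=0, bit6=0)
  nb #.#: next=#  (t=1,i=0, bit5=1)
  nb #..: next=#  (t=0,i=1, bit4=1)
  nb .##: next=#  (t=0,i=7, bit3=1)
  nb .#.: next=#  (t=0,i=4, bit2=1)
  nb ..#: next=#  (t=0,i=3, bit1=1)
  nb ...: next=.  (t=0,i=2, bit0=0)
  bits 00111110 = 62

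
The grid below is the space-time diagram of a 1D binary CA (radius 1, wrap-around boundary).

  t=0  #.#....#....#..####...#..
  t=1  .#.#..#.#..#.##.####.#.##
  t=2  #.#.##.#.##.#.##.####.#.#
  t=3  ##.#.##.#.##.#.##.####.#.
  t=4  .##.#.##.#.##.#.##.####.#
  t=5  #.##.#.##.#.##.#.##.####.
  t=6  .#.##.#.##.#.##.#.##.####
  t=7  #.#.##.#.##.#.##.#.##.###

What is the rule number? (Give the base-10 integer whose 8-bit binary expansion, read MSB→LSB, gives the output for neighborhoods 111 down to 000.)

  [7] ### => #  t=0,i=16
  [6] ##. => #  t=0,i=18
  [5] #.# => #  t=0,i=1
  [4] #.. => #  t=0,i=3
  [3] .## => .  t=0,i=15
  [2] .#. => .  t=0,i=0
  [1] ..# => #  t=0,i=6
  [0] ... => .  t=0,i=4
  bits 11110010 = 242

242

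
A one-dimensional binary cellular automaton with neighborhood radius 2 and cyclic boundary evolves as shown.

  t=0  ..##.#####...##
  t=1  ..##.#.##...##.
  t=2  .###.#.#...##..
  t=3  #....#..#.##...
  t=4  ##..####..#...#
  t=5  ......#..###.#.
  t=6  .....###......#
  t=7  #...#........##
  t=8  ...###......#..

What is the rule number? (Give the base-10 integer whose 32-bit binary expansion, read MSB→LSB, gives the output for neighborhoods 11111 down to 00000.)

  nb #####: next=#  (t=0,i=7, bit31=1)
  nb ####.: next=#  (t=0,i=8, bit30=1)
  nb ###.#: next=.  (t=2,i=3, bit29=0)
  nb ###..: next=.  (t=0,i=9, bit28=0)
  nb ##.##: next=.  (t=0,i=4, bit27=0)
  nb ##.#.: next=.  (t=1,i=4, bit26=0)
  nb ##..#: next=.  (t=0,i=0, bit25=0)
  nb ##...: next=.  (t=0,i=10, bit24=0)
  nb #.###: next=#  (t=0,i=5, bit23=1)
  nb #.##.: next=#  (t=1,i=7, bit22=1)
  nb #.#.#: next=#  (t=1,i=5, bit21=1)
  nb #.#..: next=.  (t=2,i=7, bit20=0)
  nb #..##: next=.  (t=0,i=1, bit19=0)
  nb #..#.: next=#  (t=3,i=7, bit18=1)
  nb #...#: next=.  (t=0,i=11, bit17=0)
  nb #....: next=.  (t=3,i=2, bit16=0)
  nb .####: next=.  (t=0,i=6, bit15=0)
  nb .###.: next=.  (t=2,i=2, bit14=0)
  nb .##.#: next=#  (t=0,i=3, bit13=1)
  nb .##..: next=.  (t=0,i=14, bit12=0)
  nb .#.##: next=.  (t=1,i=6, bit11=0)
  nb .#.#.: next=.  (t=2,i=6, bit10=0)
  nb .#..#: next=#  (t=3,i=6, bit9=1)
  nb .#...: next=#  (t=2,i=8, bit8=1)
  nb ..###: next=.  (t=2,i=1, bit7=0)
  nb ..##.: next=#  (t=0,i=2, bit6=1)
  nb ..#.#: next=.  (t=3,i=8, bit5=0)
  nb ..#..: next=#  (t=3,i=0, bit4=1)
  nb ...##: next=#  (t=0,i=12, bit3=1)
  nb ...#.: next=#  (t=3,i=4, bit2=1)
  nb ....#: next=.  (t=3,i=3, bit1=0)
  nb .....: next=.  (t=5,i=1, bit0=0)
  bits 11000000111001000010001101011100 = 3236176732

3236176732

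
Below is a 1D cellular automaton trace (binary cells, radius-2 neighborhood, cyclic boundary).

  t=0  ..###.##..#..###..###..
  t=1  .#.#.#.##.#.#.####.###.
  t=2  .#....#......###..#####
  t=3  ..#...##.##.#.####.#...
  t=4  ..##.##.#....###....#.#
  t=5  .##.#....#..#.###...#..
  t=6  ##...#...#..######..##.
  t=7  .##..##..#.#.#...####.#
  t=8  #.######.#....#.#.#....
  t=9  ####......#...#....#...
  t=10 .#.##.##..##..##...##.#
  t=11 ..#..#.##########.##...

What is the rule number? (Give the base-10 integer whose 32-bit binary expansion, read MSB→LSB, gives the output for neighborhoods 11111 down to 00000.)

461953401

  [31] ##### => .  t=2,i=20
  [30] ####. => .  t=1,i=16
  [29] ###.# => .  t=0,i=4
  [28] ###.. => #  t=0,i=15
  [27] ##.## => #  t=0,i=5
  [26] ##.#. => .  t=1,i=9
  [25] ##..# => #  t=0,i=8
  [24] ##... => #  t=0,i=21
  [23] #.### => #  t=1,i=14
  [22] #.##. => .  t=0,i=6
  [21] #.#.# => .  t=1,i=3
  [20] #.#.. => .  t=2,i=1
  [19] #..## => #  t=0,i=12
  [18] #..#. => .  t=0,i=9
  [17] #...# => .  t=3,i=4
  [16] #.... => .  t=0,i=22
  [15] .#### => #  t=1,i=15
  [14] .###. => #  t=0,i=3
  [13] .##.# => .  t=1,i=8
  [12] .##.. => #  t=0,i=7
  [11] .#.## => #  t=1,i=6
  [10] .#.#. => .  t=1,i=2
  [9] .#..# => .  t=0,i=11
  [8] .#... => #  t=2,i=2
  [7] ..### => .  t=0,i=2
  [6] ..##. => #  t=3,i=6
  [5] ..#.# => #  t=1,i=1
  [4] ..#.. => #  t=0,i=10
  [3] ...## => #  t=0,i=1
  [2] ...#. => .  t=2,i=5
  [1] ....# => .  t=0,i=0
  [0] ..... => #  t=2,i=9
  bits 00011011100010001101100101111001 = 461953401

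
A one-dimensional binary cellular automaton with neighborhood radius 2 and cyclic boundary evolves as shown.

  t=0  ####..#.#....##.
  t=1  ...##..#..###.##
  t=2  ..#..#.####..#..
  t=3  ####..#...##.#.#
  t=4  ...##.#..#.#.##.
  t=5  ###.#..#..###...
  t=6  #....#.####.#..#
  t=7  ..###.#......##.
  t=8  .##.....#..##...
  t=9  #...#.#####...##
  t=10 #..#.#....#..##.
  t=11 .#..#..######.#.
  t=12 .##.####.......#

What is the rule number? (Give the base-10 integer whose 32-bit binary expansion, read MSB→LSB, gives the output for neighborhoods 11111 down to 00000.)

  nb #####: next=.  (t=3,i=1, bit31=0)
  nb ####.: next=.  (t=0,i=2, bit30=0)
  nb ###.#: next=.  (t=1,i=12, bit29=0)
  nb ###..: next=#  (t=0,i=3, bit28=1)
  nb ##.##: next=#  (t=0,i=15, bit27=1)
  nb ##.#.: next=.  (t=3,i=12, bit26=0)
  nb ##..#: next=#  (t=0,i=4, bit25=1)
  nb ##...: next=.  (t=1,i=0, bit24=0)
  nb #.###: next=.  (t=0,i=0, bit23=0)
  nb #.##.: next=.  (t=1,i=14, bit22=0)
  nb #.#.#: next=#  (t=3,i=13, bit21=1)
  nb #.#..: next=.  (t=0,i=8, bit20=0)
  nb #..##: next=#  (t=1,i=9, bit19=1)
  nb #..#.: next=.  (t=0,i=5, bit18=0)
  nb #...#: next=.  (t=1,i=1, bit17=0)
  nb #....: next=#  (t=0,i=10, bit16=1)
  nb .####: next=.  (t=0,i=1, bit15=0)
  nb .###.: next=.  (t=1,i=11, bit14=0)
  nb .##.#: next=#  (t=0,i=14, bit13=1)
  nb .##..: next=.  (t=1,i=4, bit12=0)
  nb .#.##: next=#  (t=2,i=6, bit11=1)
  nb .#.#.: next=#  (t=0,i=7, bit10=1)
  nb .#..#: next=#  (t=1,i=8, bit9=1)
  nb .#...: next=.  (t=0,i=9, bit8=0)
  nb ..###: next=#  (t=1,i=10, bit7=1)
  nb ..##.: next=.  (t=0,i=13, bit6=0)
  nb ..#.#: next=.  (t=0,i=6, bit5=0)
  nb ..#..: next=#  (t=1,i=7, bit4=1)
  nb ...##: next=#  (t=0,i=12, bit3=1)
  nb ...#.: next=#  (t=2,i=1, bit2=1)
  nb ....#: next=#  (t=0,i=11, bit1=1)
  nb .....: next=.  (t=7,i=9, bit0=0)
  bits 00011010001010010010111010011110 = 438906526

438906526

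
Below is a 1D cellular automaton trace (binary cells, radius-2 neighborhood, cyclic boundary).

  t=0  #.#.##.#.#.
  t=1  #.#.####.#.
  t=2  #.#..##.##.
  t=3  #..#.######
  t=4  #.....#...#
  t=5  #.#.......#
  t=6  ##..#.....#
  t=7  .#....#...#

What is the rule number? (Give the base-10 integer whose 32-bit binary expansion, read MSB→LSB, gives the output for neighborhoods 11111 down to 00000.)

1549906624

  ##### -> .   bit 31 = 0  t=3,i=7
  ####. -> #   bit 30 = 1  t=1,i=6
  ###.# -> .   bit 29 = 0  t=1,i=7
  ###.. -> #   bit 28 = 1  t=3,i=0
  ##.## -> #   bit 27 = 1  t=2,i=7
  ##.#. -> #   bit 26 = 1  t=0,i=6
  ##..# -> .   bit 25 = 0  t=3,i=1
  ##... -> .   bit 24 = 0  t=4,i=1
  #.### -> .   bit 23 = 0  t=1,i=4
  #.##. -> #   bit 22 = 1  t=0,i=4
  #.#.# -> #   bit 21 = 1  t=0,i=0
  #.#.. -> .   bit 20 = 0  t=2,i=2
  #..## -> .   bit 19 = 0  t=2,i=4
  #..#. -> .   bit 18 = 0  t=3,i=2
  #...# -> .   bit 17 = 0  t=4,i=8
  #.... -> #   bit 16 = 1  t=4,i=2
  .#### -> #   bit 15 = 1  t=1,i=5
  .###. -> .   bit 14 = 0  t=6,i=0
  .##.# -> #   bit 13 = 1  t=0,i=5
  .##.. -> #   bit 12 = 1  t=4,i=0
  .#.## -> .   bit 11 = 0  t=0,i=3
  .#.#. -> .   bit 10 = 0  t=0,i=1
  .#..# -> #   bit 9 = 1  t=2,i=3
  .#... -> .   bit 8 = 0  t=4,i=7
  ..### -> #   bit 7 = 1  t=6,i=10
  ..##. -> #   bit 6 = 1  t=2,i=5
  ..#.# -> .   bit 5 = 0  t=3,i=3
  ..#.. -> .   bit 4 = 0  t=4,i=6
  ...## -> .   bit 3 = 0  t=4,i=9
  ...#. -> .   bit 2 = 0  t=4,i=5
  ....# -> .   bit 1 = 0  t=4,i=4
  ..... -> .   bit 0 = 0  t=4,i=3
  bits 01011100011000011011001011000000 = 1549906624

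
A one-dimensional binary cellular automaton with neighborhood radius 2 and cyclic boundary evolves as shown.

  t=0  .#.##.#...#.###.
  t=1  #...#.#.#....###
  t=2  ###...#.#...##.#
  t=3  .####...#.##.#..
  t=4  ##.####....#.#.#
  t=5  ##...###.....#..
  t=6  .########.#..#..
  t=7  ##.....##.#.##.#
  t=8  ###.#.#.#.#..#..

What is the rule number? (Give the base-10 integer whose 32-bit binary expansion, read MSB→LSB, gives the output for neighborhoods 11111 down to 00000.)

1932947609

  nb #####: next=.  (t=6,i=3, bit31=0)
  nb ####.: next=#  (t=1,i=15, bit30=1)
  nb ###.#: next=#  (t=4,i=1, bit29=1)
  nb ###..: next=#  (t=0,i=14, bit28=1)
  nb ##.##: next=.  (t=2,i=14, bit27=0)
  nb ##.#.: next=.  (t=0,i=5, bit26=0)
  nb ##..#: next=#  (t=0,i=15, bit25=1)
  nb ##...: next=#  (t=1,i=1, bit24=1)
  nb #.###: next=.  (t=0,i=12, bit23=0)
  nb #.##.: next=.  (t=0,i=3, bit22=0)
  nb #.#.#: next=#  (t=1,i=6, bit21=1)
  nb #.#..: next=#  (t=0,i=6, bit20=1)
  nb #..##: next=.  (t=5,i=15, bit19=0)
  nb #..#.: next=#  (t=0,i=0, bit18=1)
  nb #...#: next=#  (t=0,i=8, bit17=1)
  nb #....: next=.  (t=1,i=10, bit16=0)
  nb .####: next=.  (t=1,i=14, bit15=0)
  nb .###.: next=#  (t=0,i=13, bit14=1)
  nb .##.#: next=#  (t=0,i=4, bit13=1)
  nb .##..: next=#  (t=5,i=1, bit12=1)
  nb .#.##: next=.  (t=0,i=2, bit11=0)
  nb .#.#.: next=.  (t=1,i=5, bit10=0)
  nb .#..#: next=.  (t=5,i=14, bit9=0)
  nb .#...: next=.  (t=0,i=7, bit8=0)
  nb ..###: next=#  (t=1,i=13, bit7=1)
  nb ..##.: next=.  (t=2,i=12, bit6=0)
  nb ..#.#: next=.  (t=0,i=1, bit5=0)
  nb ..#..: next=#  (t=5,i=13, bit4=1)
  nb ...##: next=#  (t=1,i=12, bit3=1)
  nb ...#.: next=.  (t=0,i=9, bit2=0)
  nb ....#: next=.  (t=1,i=11, bit1=0)
  nb .....: next=#  (t=5,i=10, bit0=1)
  bits 01110011001101100111000010011001 = 1932947609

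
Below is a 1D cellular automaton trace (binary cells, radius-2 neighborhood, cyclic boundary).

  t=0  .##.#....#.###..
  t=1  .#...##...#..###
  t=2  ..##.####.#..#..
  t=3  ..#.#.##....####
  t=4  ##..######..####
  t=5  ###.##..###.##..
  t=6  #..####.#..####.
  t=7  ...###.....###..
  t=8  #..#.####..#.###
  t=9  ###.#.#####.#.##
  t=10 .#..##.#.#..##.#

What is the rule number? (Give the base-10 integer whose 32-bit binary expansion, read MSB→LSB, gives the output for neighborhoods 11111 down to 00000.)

1533516241

  ##### -> .   bit 31 = 0  t=4,i=6
  ####. -> #   bit 30 = 1  t=2,i=7
  ###.# -> .   bit 29 = 0  t=1,i=15
  ###.. -> #   bit 28 = 1  t=0,i=13
  ##.## -> #   bit 27 = 1  t=2,i=4
  ##.#. -> .   bit 26 = 0  t=0,i=3
  ##..# -> #   bit 25 = 1  t=3,i=0
  ##... -> #   bit 24 = 1  t=0,i=14
  #.### -> .   bit 23 = 0  t=0,i=11
  #.##. -> #   bit 22 = 1  t=3,i=6
  #.#.# -> #   bit 21 = 1  t=3,i=4
  #.#.. -> .   bit 20 = 0  t=0,i=4
  #..## -> .   bit 19 = 0  t=1,i=12
  #..#. -> #   bit 18 = 1  t=2,i=12
  #...# -> #   bit 17 = 1  t=0,i=15
  #.... -> #   bit 16 = 1  t=0,i=6
  .#### -> #   bit 15 = 1  t=2,i=6
  .###. -> .   bit 14 = 0  t=0,i=12
  .##.# -> .   bit 13 = 0  t=0,i=2
  .##.. -> #   bit 12 = 1  t=1,i=6
  .#.## -> #   bit 11 = 1  t=0,i=10
  .#.#. -> .   bit 10 = 0  t=3,i=3
  .#..# -> .   bit 9 = 0  t=1,i=11
  .#... -> #   bit 8 = 1  t=0,i=5
  ..### -> #   bit 7 = 1  t=1,i=13
  ..##. -> #   bit 6 = 1  t=0,i=1
  ..#.# -> .   bit 5 = 0  t=0,i=9
  ..#.. -> #   bit 4 = 1  t=1,i=10
  ...## -> .   bit 3 = 0  t=0,i=0
  ...#. -> .   bit 2 = 0  t=0,i=8
  ....# -> .   bit 1 = 0  t=0,i=7
  ..... -> #   bit 0 = 1  t=7,i=0
  bits 01011011011001111001100111010001 = 1533516241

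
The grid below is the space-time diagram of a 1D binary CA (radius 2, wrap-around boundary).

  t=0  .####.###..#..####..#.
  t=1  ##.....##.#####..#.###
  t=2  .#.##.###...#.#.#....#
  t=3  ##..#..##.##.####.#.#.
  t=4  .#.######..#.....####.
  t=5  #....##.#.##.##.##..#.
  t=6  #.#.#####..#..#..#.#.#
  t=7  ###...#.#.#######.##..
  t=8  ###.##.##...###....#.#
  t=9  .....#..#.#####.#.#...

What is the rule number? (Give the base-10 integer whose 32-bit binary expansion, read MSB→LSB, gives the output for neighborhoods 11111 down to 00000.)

  [31] ##### => #  t=1,i=12
  [30] ####. => .  t=0,i=3
  [29] ###.# => .  t=0,i=4
  [28] ###.. => #  t=0,i=8
  [27] ##.## => .  t=0,i=5
  [26] ##.#. => #  t=3,i=17
  [25] ##..# => .  t=0,i=9
  [24] ##... => .  t=1,i=2
  [23] #.### => .  t=0,i=6
  [22] #.##. => .  t=2,i=3
  [21] #.#.# => #  t=2,i=1
  [20] #.#.. => #  t=2,i=16
  [19] #..## => #  t=0,i=0
  [18] #..#. => #  t=0,i=10
  [17] #...# => #  t=2,i=10
  [16] #.... => #  t=1,i=3
  [15] .#### => .  t=0,i=2
  [14] .###. => #  t=0,i=7
  [13] .##.# => #  t=1,i=8
  [12] .##.. => #  t=3,i=1
  [11] .#.## => .  t=1,i=18
  [10] .#.#. => #  t=2,i=0
  [9] .#..# => #  t=0,i=12
  [8] .#... => .  t=2,i=17
  [7] ..### => #  t=0,i=1
  [6] ..##. => #  t=1,i=7
  [5] ..#.# => .  t=1,i=17
  [4] ..#.. => #  t=0,i=11
  [3] ...## => #  t=1,i=6
  [2] ...#. => #  t=2,i=11
  [1] ....# => .  t=1,i=5
  [0] ..... => #  t=1,i=4
  bits 10010100001111110111011011011101 = 2487187165

2487187165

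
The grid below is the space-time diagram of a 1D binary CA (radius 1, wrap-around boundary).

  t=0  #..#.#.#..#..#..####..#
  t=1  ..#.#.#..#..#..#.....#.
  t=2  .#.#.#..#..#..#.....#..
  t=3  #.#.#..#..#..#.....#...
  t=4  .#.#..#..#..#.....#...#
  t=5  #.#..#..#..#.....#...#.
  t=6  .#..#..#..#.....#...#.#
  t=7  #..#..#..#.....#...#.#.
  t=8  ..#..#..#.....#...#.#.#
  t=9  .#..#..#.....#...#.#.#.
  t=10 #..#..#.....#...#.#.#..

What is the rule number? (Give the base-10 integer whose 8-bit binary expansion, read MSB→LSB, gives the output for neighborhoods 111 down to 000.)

  ###|.  b7=0 t=0,i=17
  ##.|.  b6=0 t=0,i=0
  #.#|#  b5=1 t=0,i=4
  #..|.  b4=0 t=0,i=1
  .##|.  b3=0 t=0,i=16
  .#.|.  b2=0 t=0,i=3
  ..#|#  b1=1 t=0,i=2
  ...|.  b0=0 t=1,i=0
  bits 00100010 = 34

34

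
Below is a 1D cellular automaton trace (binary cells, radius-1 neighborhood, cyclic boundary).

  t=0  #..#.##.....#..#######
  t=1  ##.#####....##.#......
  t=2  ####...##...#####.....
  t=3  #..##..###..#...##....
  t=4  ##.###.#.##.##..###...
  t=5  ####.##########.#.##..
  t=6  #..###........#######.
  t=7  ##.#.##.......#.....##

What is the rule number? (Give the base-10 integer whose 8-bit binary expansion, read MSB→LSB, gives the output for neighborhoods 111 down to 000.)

124

  ### -> .   bit 7 = 0  t=0,i=16
  ##. -> #   bit 6 = 1  t=0,i=0
  #.# -> #   bit 5 = 1  t=0,i=4
  #.. -> #   bit 4 = 1  t=0,i=1
  .## -> #   bit 3 = 1  t=0,i=5
  .#. -> #   bit 2 = 1  t=0,i=3
  ..# -> .   bit 1 = 0  t=0,i=2
  ... -> .   bit 0 = 0  t=0,i=8
  bits 01111100 = 124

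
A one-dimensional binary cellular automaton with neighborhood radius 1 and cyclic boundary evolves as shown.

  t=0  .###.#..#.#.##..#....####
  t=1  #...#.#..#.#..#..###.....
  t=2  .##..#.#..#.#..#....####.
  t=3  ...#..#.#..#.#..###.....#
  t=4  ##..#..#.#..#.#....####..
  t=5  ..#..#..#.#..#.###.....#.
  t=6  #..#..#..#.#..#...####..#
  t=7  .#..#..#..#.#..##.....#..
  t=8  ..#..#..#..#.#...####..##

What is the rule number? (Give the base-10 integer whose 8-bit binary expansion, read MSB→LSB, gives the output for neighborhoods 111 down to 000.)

  ###|.  b7=0 t=0,i=2
  ##.|.  b6=0 t=0,i=3
  #.#|#  b5=1 t=0,i=0
  #..|#  b4=1 t=0,i=6
  .##|.  b3=0 t=0,i=1
  .#.|.  b2=0 t=0,i=5
  ..#|.  b1=0 t=0,i=7
  ...|#  b0=1 t=0,i=18
  bits 00110001 = 49

49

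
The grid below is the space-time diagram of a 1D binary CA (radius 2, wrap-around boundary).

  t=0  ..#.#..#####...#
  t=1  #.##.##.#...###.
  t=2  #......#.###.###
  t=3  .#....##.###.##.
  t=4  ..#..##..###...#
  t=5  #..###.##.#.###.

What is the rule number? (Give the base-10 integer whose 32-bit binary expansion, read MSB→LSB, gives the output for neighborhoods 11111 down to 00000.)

  nb #####: next=.  (t=0,i=9, bit31=0)
  nb ####.: next=.  (t=0,i=10, bit30=0)
  nb ###.#: next=#  (t=1,i=14, bit29=1)
  nb ###..: next=.  (t=0,i=11, bit28=0)
  nb ##.##: next=.  (t=1,i=4, bit27=0)
  nb ##.#.: next=#  (t=1,i=7, bit26=1)
  nb ##..#: next=#  (t=3,i=15, bit25=1)
  nb ##...: next=#  (t=0,i=12, bit24=1)
  nb #.###: next=#  (t=2,i=9, bit23=1)
  nb #.##.: next=.  (t=1,i=2, bit22=0)
  nb #.#.#: next=#  (t=1,i=0, bit21=1)
  nb #.#..: next=.  (t=0,i=4, bit20=0)
  nb #..##: next=#  (t=0,i=6, bit19=1)
  nb #..#.: next=.  (t=0,i=1, bit18=0)
  nb #...#: next=#  (t=0,i=13, bit17=1)
  nb #....: next=.  (t=2,i=2, bit16=0)
  nb .####: next=#  (t=0,i=8, bit15=1)
  nb .###.: next=#  (t=1,i=13, bit14=1)
  nb .##.#: next=.  (t=1,i=3, bit13=0)
  nb .##..: next=.  (t=3,i=14, bit12=0)
  nb .#.##: next=.  (t=1,i=1, bit11=0)
  nb .#.#.: next=#  (t=0,i=3, bit10=1)
  nb .#..#: next=#  (t=0,i=0, bit9=1)
  nb .#...: next=#  (t=1,i=9, bit8=1)
  nb ..###: next=.  (t=0,i=7, bit7=0)
  nb ..##.: next=#  (t=3,i=6, bit6=1)
  nb ..#.#: next=#  (t=0,i=2, bit5=1)
  nb ..#..: next=.  (t=0,i=15, bit4=0)
  nb ...##: next=#  (t=1,i=11, bit3=1)
  nb ...#.: next=#  (t=0,i=14, bit2=1)
  nb ....#: next=.  (t=2,i=5, bit1=0)
  nb .....: next=.  (t=2,i=3, bit0=0)
  bits 00100111101010101100011101101100 = 665503596

665503596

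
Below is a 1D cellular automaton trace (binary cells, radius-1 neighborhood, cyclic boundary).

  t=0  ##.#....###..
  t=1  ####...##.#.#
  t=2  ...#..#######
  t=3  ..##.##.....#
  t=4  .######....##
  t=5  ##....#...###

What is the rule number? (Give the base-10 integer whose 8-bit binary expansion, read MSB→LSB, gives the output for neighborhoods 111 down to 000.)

110

  ### -> .   bit 7 = 0  t=0,i=9
  ##. -> #   bit 6 = 1  t=0,i=1
  #.# -> #   bit 5 = 1  t=0,i=2
  #.. -> .   bit 4 = 0  t=0,i=4
  .## -> #   bit 3 = 1  t=0,i=0
  .#. -> #   bit 2 = 1  t=0,i=3
  ..# -> #   bit 1 = 1  t=0,i=7
  ... -> .   bit 0 = 0  t=0,i=5
  bits 01101110 = 110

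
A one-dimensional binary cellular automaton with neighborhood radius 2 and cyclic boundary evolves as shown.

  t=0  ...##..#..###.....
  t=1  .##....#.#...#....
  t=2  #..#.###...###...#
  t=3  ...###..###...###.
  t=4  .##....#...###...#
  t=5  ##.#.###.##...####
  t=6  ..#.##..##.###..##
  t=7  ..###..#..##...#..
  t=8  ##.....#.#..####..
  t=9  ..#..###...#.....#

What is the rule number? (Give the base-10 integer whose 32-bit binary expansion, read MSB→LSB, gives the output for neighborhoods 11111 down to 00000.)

  nb #####: next=#  (t=5,i=16, bit31=1)
  nb ####.: next=.  (t=5,i=0, bit30=0)
  nb ###.#: next=.  (t=5,i=1, bit29=0)
  nb ###..: next=.  (t=0,i=12, bit28=0)
  nb ##.##: next=#  (t=5,i=8, bit27=1)
  nb ##.#.: next=#  (t=5,i=2, bit26=1)
  nb ##..#: next=.  (t=0,i=5, bit25=0)
  nb ##...: next=#  (t=0,i=13, bit24=1)
  nb #.###: next=#  (t=2,i=5, bit23=1)
  nb #.##.: next=#  (t=4,i=1, bit22=1)
  nb #.#.#: next=.  (t=5,i=3, bit21=0)
  nb #.#..: next=.  (t=1,i=9, bit20=0)
  nb #..##: next=#  (t=0,i=9, bit19=1)
  nb #..#.: next=.  (t=0,i=6, bit18=0)
  nb #...#: next=#  (t=1,i=11, bit17=1)
  nb #....: next=.  (t=0,i=14, bit16=0)
  nb .####: next=.  (t=5,i=15, bit15=0)
  nb .###.: next=.  (t=0,i=11, bit14=0)
  nb .##.#: next=.  (t=6,i=9, bit13=0)
  nb .##..: next=.  (t=0,i=4, bit12=0)
  nb .#.##: next=#  (t=2,i=4, bit11=1)
  nb .#.#.: next=.  (t=1,i=8, bit10=0)
  nb .#..#: next=.  (t=0,i=8, bit9=0)
  nb .#...: next=.  (t=1,i=10, bit8=0)
  nb ..###: next=.  (t=0,i=10, bit7=0)
  nb ..##.: next=.  (t=0,i=3, bit6=0)
  nb ..#.#: next=#  (t=1,i=7, bit5=1)
  nb ..#..: next=#  (t=0,i=7, bit4=1)
  nb ...##: next=#  (t=0,i=2, bit3=1)
  nb ...#.: next=#  (t=1,i=6, bit2=1)
  nb ....#: next=#  (t=0,i=1, bit1=1)
  nb .....: next=.  (t=0,i=0, bit0=0)
  bits 10001101110010100000100000111110 = 2378827838

2378827838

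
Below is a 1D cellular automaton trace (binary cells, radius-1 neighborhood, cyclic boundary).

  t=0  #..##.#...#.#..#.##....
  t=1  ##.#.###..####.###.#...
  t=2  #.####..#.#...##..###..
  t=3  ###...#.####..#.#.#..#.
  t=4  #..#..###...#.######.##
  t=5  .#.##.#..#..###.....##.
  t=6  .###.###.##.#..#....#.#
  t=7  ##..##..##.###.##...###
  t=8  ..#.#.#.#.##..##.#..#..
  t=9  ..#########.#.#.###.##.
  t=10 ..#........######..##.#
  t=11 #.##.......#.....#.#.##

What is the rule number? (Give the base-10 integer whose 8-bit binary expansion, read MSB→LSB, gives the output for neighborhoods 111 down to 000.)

60

  [7] ### => .  t=1,i=6
  [6] ##. => .  t=0,i=4
  [5] #.# => #  t=0,i=5
  [4] #.. => #  t=0,i=1
  [3] .## => #  t=0,i=3
  [2] .#. => #  t=0,i=0
  [1] ..# => .  t=0,i=2
  [0] ... => .  t=0,i=8
  bits 00111100 = 60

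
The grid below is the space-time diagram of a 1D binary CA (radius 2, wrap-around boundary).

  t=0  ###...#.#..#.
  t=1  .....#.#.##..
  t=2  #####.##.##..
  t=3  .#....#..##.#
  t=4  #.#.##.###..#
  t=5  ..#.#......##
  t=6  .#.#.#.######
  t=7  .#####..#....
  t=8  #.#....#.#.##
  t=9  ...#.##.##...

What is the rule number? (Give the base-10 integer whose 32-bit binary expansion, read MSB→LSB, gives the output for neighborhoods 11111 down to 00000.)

7116623

  nb #####: next=.  (t=2,i=2, bit31=0)
  nb ####.: next=.  (t=2,i=3, bit30=0)
  nb ###.#: next=.  (t=2,i=4, bit29=0)
  nb ###..: next=.  (t=0,i=2, bit28=0)
  nb ##.##: next=.  (t=2,i=5, bit27=0)
  nb ##.#.: next=.  (t=3,i=11, bit26=0)
  nb ##..#: next=.  (t=2,i=11, bit25=0)
  nb ##...: next=.  (t=0,i=3, bit24=0)
  nb #.###: next=.  (t=0,i=0, bit23=0)
  nb #.##.: next=#  (t=1,i=9, bit22=1)
  nb #.#.#: next=#  (t=1,i=7, bit21=1)
  nb #.#..: next=.  (t=0,i=8, bit20=0)
  nb #..##: next=#  (t=2,i=12, bit19=1)
  nb #..#.: next=#  (t=0,i=10, bit18=1)
  nb #...#: next=.  (t=0,i=4, bit17=0)
  nb #....: next=.  (t=1,i=12, bit16=0)
  nb .####: next=#  (t=2,i=1, bit15=1)
  nb .###.: next=.  (t=0,i=1, bit14=0)
  nb .##.#: next=.  (t=2,i=7, bit13=0)
  nb .##..: next=#  (t=1,i=10, bit12=1)
  nb .#.##: next=.  (t=0,i=12, bit11=0)
  nb .#.#.: next=#  (t=0,i=7, bit10=1)
  nb .#..#: next=#  (t=0,i=9, bit9=1)
  nb .#...: next=#  (t=3,i=2, bit8=1)
  nb ..###: next=.  (t=2,i=0, bit7=0)
  nb ..##.: next=#  (t=3,i=9, bit6=1)
  nb ..#.#: next=.  (t=0,i=6, bit5=0)
  nb ..#..: next=.  (t=3,i=6, bit4=0)
  nb ...##: next=#  (t=5,i=10, bit3=1)
  nb ...#.: next=#  (t=0,i=5, bit2=1)
  nb ....#: next=#  (t=1,i=3, bit1=1)
  nb .....: next=#  (t=1,i=0, bit0=1)
  bits 00000000011011001001011101001111 = 7116623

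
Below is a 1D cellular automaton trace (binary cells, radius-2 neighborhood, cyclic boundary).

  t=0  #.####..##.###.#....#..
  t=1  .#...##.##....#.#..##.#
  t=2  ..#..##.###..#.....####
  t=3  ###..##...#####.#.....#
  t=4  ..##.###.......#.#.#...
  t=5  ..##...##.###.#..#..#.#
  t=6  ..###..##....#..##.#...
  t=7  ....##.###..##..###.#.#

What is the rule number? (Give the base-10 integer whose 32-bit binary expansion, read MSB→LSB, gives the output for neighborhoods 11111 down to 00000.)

  nb #####: next=.  (t=3,i=12, bit31=0)
  nb ####.: next=.  (t=0,i=4, bit30=0)
  nb ###.#: next=.  (t=0,i=13, bit29=0)
  nb ###..: next=#  (t=0,i=5, bit28=1)
  nb ##.##: next=.  (t=0,i=10, bit27=0)
  nb ##.#.: next=#  (t=0,i=14, bit26=1)
  nb ##..#: next=#  (t=0,i=6, bit25=1)
  nb ##...: next=#  (t=1,i=10, bit24=1)
  nb #.###: next=.  (t=0,i=2, bit23=0)
  nb #.##.: next=#  (t=1,i=8, bit22=1)
  nb #.#.#: next=#  (t=1,i=22, bit21=1)
  nb #.#..: next=.  (t=0,i=15, bit20=0)
  nb #..##: next=.  (t=0,i=7, bit19=0)
  nb #..#.: next=#  (t=0,i=22, bit18=1)
  nb #...#: next=.  (t=1,i=3, bit17=0)
  nb #....: next=.  (t=0,i=17, bit16=0)
  nb .####: next=.  (t=0,i=3, bit15=0)
  nb .###.: next=.  (t=0,i=12, bit14=0)
  nb .##.#: next=#  (t=0,i=9, bit13=1)
  nb .##..: next=#  (t=1,i=9, bit12=1)
  nb .#.##: next=#  (t=0,i=1, bit11=1)
  nb .#.#.: next=.  (t=1,i=0, bit10=0)
  nb .#..#: next=.  (t=0,i=21, bit9=0)
  nb .#...: next=#  (t=0,i=16, bit8=1)
  nb ..###: next=.  (t=2,i=19, bit7=0)
  nb ..##.: next=#  (t=0,i=8, bit6=1)
  nb ..#.#: next=.  (t=0,i=0, bit5=0)
  nb ..#..: next=#  (t=0,i=20, bit4=1)
  nb ...##: next=.  (t=1,i=4, bit3=0)
  nb ...#.: next=#  (t=0,i=19, bit2=1)
  nb ....#: next=.  (t=0,i=18, bit1=0)
  nb .....: next=#  (t=2,i=16, bit0=1)
  bits 00010111011001000011100101010101 = 392444245

392444245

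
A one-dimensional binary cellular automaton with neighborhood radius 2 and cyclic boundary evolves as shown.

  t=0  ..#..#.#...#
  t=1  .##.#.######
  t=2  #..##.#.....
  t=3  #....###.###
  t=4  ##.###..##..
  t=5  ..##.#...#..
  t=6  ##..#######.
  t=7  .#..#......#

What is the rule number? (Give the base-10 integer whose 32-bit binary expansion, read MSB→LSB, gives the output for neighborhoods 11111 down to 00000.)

498472351

  nb #####: next=.  (t=1,i=8, bit31=0)
  nb ####.: next=.  (t=1,i=10, bit30=0)
  nb ###.#: next=.  (t=1,i=11, bit29=0)
  nb ###..: next=#  (t=3,i=0, bit28=1)
  nb ##.##: next=#  (t=1,i=0, bit27=1)
  nb ##.#.: next=#  (t=1,i=3, bit26=1)
  nb ##..#: next=.  (t=4,i=6, bit25=0)
  nb ##...: next=#  (t=3,i=1, bit24=1)
  nb #.###: next=#  (t=1,i=6, bit23=1)
  nb #.##.: next=.  (t=1,i=1, bit22=0)
  nb #.#.#: next=#  (t=1,i=4, bit21=1)
  nb #.#..: next=#  (t=0,i=7, bit20=1)
  nb #..##: next=.  (t=2,i=2, bit19=0)
  nb #..#.: next=#  (t=0,i=1, bit18=1)
  nb #...#: next=#  (t=0,i=9, bit17=1)
  nb #....: next=.  (t=2,i=8, bit16=0)
  nb .####: next=.  (t=1,i=7, bit15=0)
  nb .###.: next=.  (t=3,i=6, bit14=0)
  nb .##.#: next=.  (t=1,i=2, bit13=0)
  nb .##..: next=#  (t=4,i=9, bit12=1)
  nb .#.##: next=.  (t=1,i=5, bit11=0)
  nb .#.#.: next=#  (t=0,i=6, bit10=1)
  nb .#..#: next=.  (t=0,i=0, bit9=0)
  nb .#...: next=#  (t=0,i=8, bit8=1)
  nb ..###: next=#  (t=3,i=5, bit7=1)
  nb ..##.: next=.  (t=2,i=3, bit6=0)
  nb ..#.#: next=.  (t=0,i=5, bit5=0)
  nb ..#..: next=#  (t=0,i=2, bit4=1)
  nb ...##: next=#  (t=3,i=4, bit3=1)
  nb ...#.: next=#  (t=0,i=10, bit2=1)
  nb ....#: next=#  (t=2,i=10, bit1=1)
  nb .....: next=#  (t=2,i=9, bit0=1)
  bits 00011101101101100001010110011111 = 498472351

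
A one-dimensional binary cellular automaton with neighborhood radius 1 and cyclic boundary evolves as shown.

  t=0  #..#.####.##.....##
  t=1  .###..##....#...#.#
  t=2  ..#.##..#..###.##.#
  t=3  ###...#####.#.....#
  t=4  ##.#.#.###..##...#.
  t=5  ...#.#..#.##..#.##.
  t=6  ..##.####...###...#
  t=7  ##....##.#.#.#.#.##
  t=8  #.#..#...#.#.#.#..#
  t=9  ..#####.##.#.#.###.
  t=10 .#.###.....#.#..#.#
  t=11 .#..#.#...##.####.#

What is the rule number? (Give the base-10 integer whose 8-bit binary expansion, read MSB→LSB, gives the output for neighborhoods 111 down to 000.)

  ###|#  b7=1 t=0,i=6
  ##.|.  b6=0 t=0,i=0
  #.#|.  b5=0 t=0,i=4
  #..|#  b4=1 t=0,i=1
  .##|.  b3=0 t=0,i=5
  .#.|#  b2=1 t=0,i=3
  ..#|#  b1=1 t=0,i=2
  ...|.  b0=0 t=0,i=13
  bits 10010110 = 150

150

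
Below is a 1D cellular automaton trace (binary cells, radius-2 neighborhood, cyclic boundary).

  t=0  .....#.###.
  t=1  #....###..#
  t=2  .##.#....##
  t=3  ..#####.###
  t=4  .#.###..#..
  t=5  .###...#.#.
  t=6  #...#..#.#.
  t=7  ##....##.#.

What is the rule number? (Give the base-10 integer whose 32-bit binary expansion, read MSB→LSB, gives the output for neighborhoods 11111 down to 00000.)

3317541224

  [31] ##### => #  t=3,i=4
  [30] ####. => #  t=3,i=5
  [29] ###.# => .  t=3,i=6
  [28] ###.. => .  t=0,i=9
  [27] ##.## => .  t=2,i=0
  [26] ##.#. => #  t=2,i=3
  [25] ##..# => .  t=1,i=8
  [24] ##... => #  t=0,i=10
  [23] #.### => #  t=0,i=7
  [22] #.##. => .  t=2,i=1
  [21] #.#.# => #  t=6,i=9
  [20] #.#.. => #  t=2,i=4
  [19] #..## => #  t=1,i=9
  [18] #..#. => #  t=4,i=7
  [17] #...# => .  t=4,i=10
  [16] #.... => #  t=0,i=0
  [15] .#### => #  t=3,i=3
  [14] .###. => .  t=0,i=8
  [13] .##.# => #  t=2,i=2
  [12] .##.. => .  t=1,i=0
  [11] .#.## => #  t=0,i=6
  [10] .#.#. => .  t=5,i=8
  [9] .#..# => .  t=5,i=10
  [8] .#... => #  t=2,i=5
  [7] ..### => .  t=1,i=5
  [6] ..##. => #  t=1,i=10
  [5] ..#.# => #  t=0,i=5
  [4] ..#.. => .  t=4,i=8
  [3] ...## => #  t=1,i=4
  [2] ...#. => .  t=0,i=4
  [1] ....# => .  t=0,i=3
  [0] ..... => .  t=0,i=1
  bits 11000101101111011010100101101000 = 3317541224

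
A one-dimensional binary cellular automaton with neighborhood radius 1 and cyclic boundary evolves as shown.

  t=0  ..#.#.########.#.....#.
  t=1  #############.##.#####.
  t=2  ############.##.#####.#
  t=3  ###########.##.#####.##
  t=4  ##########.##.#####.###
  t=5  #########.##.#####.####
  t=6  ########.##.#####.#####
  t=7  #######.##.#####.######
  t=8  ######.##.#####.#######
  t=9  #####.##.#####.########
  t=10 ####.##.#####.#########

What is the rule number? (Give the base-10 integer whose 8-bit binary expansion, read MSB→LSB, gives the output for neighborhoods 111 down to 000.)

  ### -> #   bit 7 = 1  t=0,i=7
  ##. -> .   bit 6 = 0  t=0,i=13
  #.# -> #   bit 5 = 1  t=0,i=3
  #.. -> .   bit 4 = 0  t=0,i=16
  .## -> #   bit 3 = 1  t=0,i=6
  .#. -> #   bit 2 = 1  t=0,i=2
  ..# -> #   bit 1 = 1  t=0,i=1
  ... -> #   bit 0 = 1  t=0,i=0
  bits 10101111 = 175

175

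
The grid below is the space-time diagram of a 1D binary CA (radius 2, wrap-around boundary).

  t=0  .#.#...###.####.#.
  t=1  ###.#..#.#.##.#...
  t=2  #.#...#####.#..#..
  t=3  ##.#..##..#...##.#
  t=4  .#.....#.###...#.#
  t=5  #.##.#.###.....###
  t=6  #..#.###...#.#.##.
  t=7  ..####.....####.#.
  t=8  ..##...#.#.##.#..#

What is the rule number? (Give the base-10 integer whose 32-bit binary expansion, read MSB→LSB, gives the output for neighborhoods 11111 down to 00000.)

  nb #####: next=.  (t=2,i=8, bit31=0)
  nb ####.: next=.  (t=0,i=13, bit30=0)
  nb ###.#: next=#  (t=0,i=9, bit29=1)
  nb ###..: next=.  (t=4,i=11, bit28=0)
  nb ##.##: next=.  (t=0,i=10, bit27=0)
  nb ##.#.: next=.  (t=0,i=15, bit26=0)
  nb ##..#: next=.  (t=3,i=8, bit25=0)
  nb ##...: next=.  (t=4,i=12, bit24=0)
  nb #.###: next=#  (t=0,i=11, bit23=1)
  nb #.##.: next=.  (t=1,i=11, bit22=0)
  nb #.#.#: next=#  (t=1,i=9, bit21=1)
  nb #.#..: next=.  (t=0,i=3, bit20=0)
  nb #..##: next=.  (t=3,i=5, bit19=0)
  nb #..#.: next=#  (t=0,i=0, bit18=1)
  nb #...#: next=.  (t=0,i=5, bit17=0)
  nb #....: next=#  (t=4,i=3, bit16=1)
  nb .####: next=#  (t=0,i=12, bit15=1)
  nb .###.: next=.  (t=0,i=8, bit14=0)
  nb .##.#: next=#  (t=1,i=12, bit13=1)
  nb .##..: next=#  (t=3,i=7, bit12=1)
  nb .#.##: next=#  (t=1,i=10, bit11=1)
  nb .#.#.: next=#  (t=0,i=2, bit10=1)
  nb .#..#: next=.  (t=0,i=17, bit9=0)
  nb .#...: next=#  (t=0,i=4, bit8=1)
  nb ..###: next=#  (t=0,i=7, bit7=1)
  nb ..##.: next=.  (t=3,i=6, bit6=0)
  nb ..#.#: next=#  (t=0,i=1, bit5=1)
  nb ..#..: next=#  (t=2,i=15, bit4=1)
  nb ...##: next=.  (t=0,i=6, bit3=0)
  nb ...#.: next=.  (t=4,i=6, bit2=0)
  nb ....#: next=#  (t=4,i=5, bit1=1)
  nb .....: next=.  (t=4,i=4, bit0=0)
  bits 00100000101001011011110110110010 = 547732914

547732914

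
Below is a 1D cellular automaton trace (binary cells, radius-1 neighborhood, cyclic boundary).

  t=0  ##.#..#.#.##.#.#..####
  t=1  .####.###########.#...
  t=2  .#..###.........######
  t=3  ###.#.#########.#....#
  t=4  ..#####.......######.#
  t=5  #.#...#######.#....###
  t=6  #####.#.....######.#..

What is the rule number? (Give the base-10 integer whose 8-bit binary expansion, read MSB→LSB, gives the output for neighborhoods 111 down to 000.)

125

  nb ###: next=.  (t=0,i=0, bit7=0)
  nb ##.: next=#  (t=0,i=1, bit6=1)
  nb #.#: next=#  (t=0,i=2, bit5=1)
  nb #..: next=#  (t=0,i=4, bit4=1)
  nb .##: next=#  (t=0,i=10, bit3=1)
  nb .#.: next=#  (t=0,i=3, bit2=1)
  nb ..#: next=.  (t=0,i=5, bit1=0)
  nb ...: next=#  (t=1,i=20, bit0=1)
  bits 01111101 = 125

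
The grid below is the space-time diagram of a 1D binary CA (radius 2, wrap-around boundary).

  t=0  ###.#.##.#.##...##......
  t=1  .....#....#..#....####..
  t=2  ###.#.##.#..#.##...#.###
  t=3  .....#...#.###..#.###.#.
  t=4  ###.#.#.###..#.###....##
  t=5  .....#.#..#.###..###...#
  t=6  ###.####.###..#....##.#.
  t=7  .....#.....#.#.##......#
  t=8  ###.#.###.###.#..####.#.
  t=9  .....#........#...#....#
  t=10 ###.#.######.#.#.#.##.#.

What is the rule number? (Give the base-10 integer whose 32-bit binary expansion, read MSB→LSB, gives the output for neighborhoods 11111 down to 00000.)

286625061

  #####|.  b31=0 t=2,i=0
  ####.|.  b30=0 t=1,i=20
  ###.#|.  b29=0 t=0,i=2
  ###..|#  b28=1 t=1,i=21
  ##.##|.  b27=0 t=6,i=3
  ##.#.|.  b26=0 t=0,i=3
  ##..#|.  b25=0 t=3,i=14
  ##...|#  b24=1 t=0,i=13
  #.###|.  b23=0 t=2,i=21
  #.##.|.  b22=0 t=0,i=6
  #.#.#|.  b21=0 t=0,i=4
  #.#..|#  b20=1 t=2,i=9
  #..##|.  b19=0 t=5,i=16
  #..#.|#  b18=1 t=1,i=12
  #...#|.  b17=0 t=0,i=14
  #....|#  b16=1 t=0,i=19
  .####|#  b15=1 t=1,i=19
  .###.|.  b14=0 t=0,i=1
  .##.#|.  b13=0 t=0,i=7
  .##..|.  b12=0 t=0,i=12
  .#.##|#  b11=1 t=0,i=5
  .#.#.|#  b10=1 t=4,i=5
  .#..#|.  b9=0 t=1,i=11
  .#...|#  b8=1 t=1,i=6
  ..###|.  b7=0 t=0,i=0
  ..##.|.  b6=0 t=0,i=16
  ..#.#|#  b5=1 t=2,i=12
  ..#..|.  b4=0 t=1,i=5
  ...##|.  b3=0 t=0,i=15
  ...#.|#  b2=1 t=1,i=4
  ....#|.  b1=0 t=0,i=22
  .....|#  b0=1 t=0,i=20
  bits 00010001000101011000110100100101 = 286625061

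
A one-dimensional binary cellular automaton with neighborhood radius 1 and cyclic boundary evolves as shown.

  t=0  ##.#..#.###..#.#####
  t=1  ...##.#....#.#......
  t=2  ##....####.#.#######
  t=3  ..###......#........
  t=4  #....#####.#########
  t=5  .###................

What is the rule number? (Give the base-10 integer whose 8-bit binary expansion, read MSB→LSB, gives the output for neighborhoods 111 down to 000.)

21

  [7] ### => .  t=0,i=0
  [6] ##. => .  t=0,i=1
  [5] #.# => .  t=0,i=2
  [4] #.. => #  t=0,i=4
  [3] .## => .  t=0,i=8
  [2] .#. => #  t=0,i=3
  [1] ..# => .  t=0,i=5
  [0] ... => #  t=1,i=0
  bits 00010101 = 21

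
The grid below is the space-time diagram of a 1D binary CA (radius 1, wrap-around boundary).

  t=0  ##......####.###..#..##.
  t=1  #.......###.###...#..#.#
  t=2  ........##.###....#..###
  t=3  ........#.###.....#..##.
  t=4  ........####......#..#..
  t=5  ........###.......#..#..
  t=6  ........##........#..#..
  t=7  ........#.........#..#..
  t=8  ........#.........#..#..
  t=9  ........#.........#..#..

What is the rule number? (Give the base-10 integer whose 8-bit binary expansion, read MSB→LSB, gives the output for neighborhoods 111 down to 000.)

172

  ### -> #   bit 7 = 1  t=0,i=9
  ##. -> .   bit 6 = 0  t=0,i=1
  #.# -> #   bit 5 = 1  t=0,i=12
  #.. -> .   bit 4 = 0  t=0,i=2
  .## -> #   bit 3 = 1  t=0,i=0
  .#. -> #   bit 2 = 1  t=0,i=18
  ..# -> .   bit 1 = 0  t=0,i=7
  ... -> .   bit 0 = 0  t=0,i=3
  bits 10101100 = 172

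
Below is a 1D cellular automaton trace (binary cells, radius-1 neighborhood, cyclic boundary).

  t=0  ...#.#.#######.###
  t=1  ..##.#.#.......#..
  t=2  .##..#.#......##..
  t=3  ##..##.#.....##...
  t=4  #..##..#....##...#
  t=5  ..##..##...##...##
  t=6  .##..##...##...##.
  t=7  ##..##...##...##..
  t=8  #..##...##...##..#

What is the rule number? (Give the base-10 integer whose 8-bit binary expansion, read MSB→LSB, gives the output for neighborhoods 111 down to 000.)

14

  ###|.  b7=0 t=0,i=8
  ##.|.  b6=0 t=0,i=13
  #.#|.  b5=0 t=0,i=4
  #..|.  b4=0 t=0,i=0
  .##|#  b3=1 t=0,i=7
  .#.|#  b2=1 t=0,i=3
  ..#|#  b1=1 t=0,i=2
  ...|.  b0=0 t=0,i=1
  bits 00001110 = 14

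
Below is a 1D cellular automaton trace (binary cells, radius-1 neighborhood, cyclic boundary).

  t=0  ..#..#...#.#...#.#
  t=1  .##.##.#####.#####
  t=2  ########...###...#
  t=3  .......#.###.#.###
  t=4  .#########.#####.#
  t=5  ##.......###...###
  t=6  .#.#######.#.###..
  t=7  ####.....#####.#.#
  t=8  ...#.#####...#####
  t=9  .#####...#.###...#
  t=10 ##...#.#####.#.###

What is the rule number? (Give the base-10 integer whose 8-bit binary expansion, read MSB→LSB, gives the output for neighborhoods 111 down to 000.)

  nb ###: next=.  (t=1,i=8, bit7=0)
  nb ##.: next=#  (t=1,i=2, bit6=1)
  nb #.#: next=#  (t=0,i=10, bit5=1)
  nb #..: next=.  (t=0,i=0, bit4=0)
  nb .##: next=#  (t=1,i=1, bit3=1)
  nb .#.: next=#  (t=0,i=2, bit2=1)
  nb ..#: next=#  (t=0,i=1, bit1=1)
  nb ...: next=#  (t=0,i=7, bit0=1)
  bits 01101111 = 111

111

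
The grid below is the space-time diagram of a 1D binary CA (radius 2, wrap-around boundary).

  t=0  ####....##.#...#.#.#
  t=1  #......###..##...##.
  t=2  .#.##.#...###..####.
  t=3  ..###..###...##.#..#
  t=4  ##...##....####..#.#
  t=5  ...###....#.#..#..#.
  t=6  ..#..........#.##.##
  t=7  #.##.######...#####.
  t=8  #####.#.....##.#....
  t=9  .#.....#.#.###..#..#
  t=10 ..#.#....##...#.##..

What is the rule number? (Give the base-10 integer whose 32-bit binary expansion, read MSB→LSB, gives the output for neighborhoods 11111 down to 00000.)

  #####|.  b31=0 t=0,i=1
  ####.|.  b30=0 t=0,i=2
  ###.#|.  b29=0 t=7,i=18
  ###..|.  b28=0 t=0,i=3
  ##.##|#  b27=1 t=6,i=17
  ##.#.|.  b26=0 t=0,i=10
  ##..#|#  b25=1 t=1,i=10
  ##...|.  b24=0 t=0,i=4
  #.###|.  b23=0 t=0,i=19
  #.##.|#  b22=1 t=2,i=3
  #.#.#|#  b21=1 t=0,i=17
  #.#..|.  b20=0 t=0,i=11
  #..##|#  b19=1 t=1,i=11
  #..#.|.  b18=0 t=2,i=0
  #...#|#  b17=1 t=0,i=13
  #....|.  b16=0 t=0,i=5
  .####|#  b15=1 t=0,i=0
  .###.|.  b14=0 t=1,i=8
  .##.#|#  b13=1 t=0,i=9
  .##..|.  b12=0 t=1,i=13
  .#.##|#  b11=1 t=0,i=18
  .#.#.|.  b10=0 t=0,i=16
  .#..#|#  b9=1 t=3,i=0
  .#...|#  b8=1 t=0,i=12
  ..###|.  b7=0 t=1,i=7
  ..##.|#  b6=1 t=0,i=8
  ..#.#|.  b5=0 t=0,i=15
  ..#..|#  b4=1 t=3,i=19
  ...##|#  b3=1 t=0,i=7
  ...#.|.  b2=0 t=0,i=14
  ....#|.  b1=0 t=0,i=6
  .....|#  b0=1 t=1,i=3
  bits 00001010011010101010101101011001 = 174762841

174762841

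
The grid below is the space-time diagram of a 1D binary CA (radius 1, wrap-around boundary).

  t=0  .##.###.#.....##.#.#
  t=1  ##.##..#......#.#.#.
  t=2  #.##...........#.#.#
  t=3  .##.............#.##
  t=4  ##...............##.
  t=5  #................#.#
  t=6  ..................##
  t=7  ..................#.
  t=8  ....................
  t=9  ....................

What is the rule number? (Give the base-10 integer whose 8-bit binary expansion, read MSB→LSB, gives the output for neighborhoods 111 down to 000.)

  [7] ### => .  t=0,i=5
  [6] ##. => .  t=0,i=2
  [5] #.# => #  t=0,i=0
  [4] #.. => .  t=0,i=9
  [3] .## => #  t=0,i=1
  [2] .#. => .  t=0,i=8
  [1] ..# => .  t=0,i=13
  [0] ... => .  t=0,i=10
  bits 00101000 = 40

40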